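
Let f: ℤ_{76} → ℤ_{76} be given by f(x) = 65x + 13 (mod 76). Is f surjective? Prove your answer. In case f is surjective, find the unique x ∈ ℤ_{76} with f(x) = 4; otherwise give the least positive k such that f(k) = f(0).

63

Recall: surjectivity means every element of the codomain has a preimage under f.
Since gcd(65, 76) = 1, 65 is invertible modulo 76. Euclid's algorithm: 76 = 1·65 + 11, 65 = 5·11 + 10, 11 = 1·10 + 1; back-substituting gives 1 = 69·65 − 59·76, so 65⁻¹ ≡ 69 (mod 76).
Then y ↦ 69(y − 13) is a two-sided inverse to f, so every y ∈ ℤ_{76} has a preimage.
Thus f is surjective.
Since f is surjective, we find f⁻¹(4): we need 65x ≡ 4 − 13 ≡ 67 (mod 76). Using 65⁻¹ = 69: x ≡ 69·67 = 4623 = 60·76 + 63, so x = 63.
Check: f(63) = 65·63 + 13 = 4108 = 54·76 + 4 ≡ 4 (mod 76).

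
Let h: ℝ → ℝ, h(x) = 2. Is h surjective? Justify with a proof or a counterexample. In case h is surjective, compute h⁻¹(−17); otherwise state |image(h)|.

1

h(x) = 2 for all x, so 3 has no preimage and h is not surjective.
Since h is not surjective, we state |image(h)|: the image of h is {2}, which has 1 element.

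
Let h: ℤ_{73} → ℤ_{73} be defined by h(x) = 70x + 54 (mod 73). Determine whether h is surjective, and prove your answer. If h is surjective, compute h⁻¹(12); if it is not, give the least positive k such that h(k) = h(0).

14

Since gcd(70, 73) = 1, 70 is invertible modulo 73. Euclid's algorithm: 73 = 1·70 + 3, 70 = 23·3 + 1; back-substituting gives 1 = 24·70 − 23·73, so 70⁻¹ ≡ 24 (mod 73).
For any y ∈ ℤ_{73}, x = 24(y − 54) mod 73 satisfies h(x) = 70·24(y − 54) + 54 ≡ y (since 70·24 ≡ 1 mod 73). So every y has a preimage.
So h is surjective.
Since h is surjective, we find h⁻¹(12): we need 70x ≡ 12 − 54 ≡ 31 (mod 73). Using 70⁻¹ = 24: x ≡ 24·31 = 744 = 10·73 + 14, so x = 14.
Check: h(14) = 70·14 + 54 = 1034 = 14·73 + 12 ≡ 12 (mod 73).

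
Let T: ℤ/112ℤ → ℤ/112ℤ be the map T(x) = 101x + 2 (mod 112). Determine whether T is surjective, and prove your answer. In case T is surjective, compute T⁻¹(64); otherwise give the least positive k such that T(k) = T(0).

Since gcd(101, 112) = 1, 101 is invertible modulo 112. Euclid's algorithm: 112 = 1·101 + 11, 101 = 9·11 + 2, 11 = 5·2 + 1; back-substituting gives 1 = 61·101 − 55·112, so 101⁻¹ ≡ 61 (mod 112).
For any y ∈ ℤ/112ℤ, x = 61(y − 2) mod 112 satisfies T(x) = 101·61(y − 2) + 2 ≡ y (since 101·61 ≡ 1 mod 112). So every y has a preimage.
Hence T is surjective.
Since T is surjective, we find T⁻¹(64): we need 101x ≡ 64 − 2 ≡ 62 (mod 112). Using 101⁻¹ = 61: x ≡ 61·62 = 3782 = 33·112 + 86, so x = 86.
Check: T(86) = 101·86 + 2 = 8688 = 77·112 + 64 ≡ 64 (mod 112).

86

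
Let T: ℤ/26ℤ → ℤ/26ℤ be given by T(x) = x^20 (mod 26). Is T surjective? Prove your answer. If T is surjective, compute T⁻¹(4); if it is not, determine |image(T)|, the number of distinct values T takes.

8

T(1) = 1^20 = 1.
T(5): Repeated squaring mod 26: 5^1 ≡ 5, 5^2 ≡ 5² = 25, 5^4 ≡ 25² = 625 ≡ 1, 5^8 ≡ 1² = 1, 5^16 ≡ 1² = 1. Since 20 = 16 + 4, 5^20 ≡ 1·1: 1·1 = 1. So 5^20 ≡ 1 (mod 26).
So T(1) = T(5) = 1 while 1 ≠ 5, therefore T is not injective.
A non-injective map from the 26-element set ℤ/26ℤ to itself takes at most 25 distinct values, so it cannot be surjective. Therefore T is not surjective.
Since T is not surjective, we determine |image(T)|. Computing x^20 mod 26 for each x (by repeated squaring, reducing mod 26 at every step), the values T(0), T(1), …, T(25) are: 0, 1, 22, 9, 16, 1, 16, 3, 14, 3, 22, 9, 14, 13, 14, 9, 22, 3, 14, 3, 16, 1, 16, 9, 22, 1.
The distinct values are {0, 1, 3, 9, 13, 14, 16, 22}; there are 8 of them.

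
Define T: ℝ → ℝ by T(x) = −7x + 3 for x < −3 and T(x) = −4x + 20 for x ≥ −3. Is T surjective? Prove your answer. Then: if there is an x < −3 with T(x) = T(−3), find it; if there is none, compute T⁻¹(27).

-29/7

Both pieces are strictly decreasing (slopes −7 and −4), so each is injective on its own interval.
The left piece maps (−∞, −3) onto (24, ∞); the right piece maps [−3, ∞) onto (−∞, 32].
The union (24, ∞) ∪ (−∞, 32] covers ℝ, so T is surjective.
For the follow-up: the images overlap, so an x < −3 with T(x) = T(−3) exists. T(−3) = 32; solving −7x + 3 = 32 for x < −3 gives x = (32 − 3)/(−7) = −29/7.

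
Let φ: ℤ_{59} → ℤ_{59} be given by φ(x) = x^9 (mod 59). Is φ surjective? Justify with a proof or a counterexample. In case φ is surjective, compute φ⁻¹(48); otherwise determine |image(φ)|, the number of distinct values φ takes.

Since 59 is prime, the nonzero elements of ℤ_{59} form a cyclic group of order 58.
As gcd(9, 58) = 1, raising to the 9th power is a bijection on this group: if u^9 ≡ v^9 then (uv^{−1})^9 = 1, and the only element of order dividing gcd(9, 58) = 1 is 1, so u = v.
With φ(0) = 0 this makes φ injective on all of ℤ_{59}, hence bijective (finite equal-size domain and codomain). In particular φ is surjective.
Since φ is surjective, we find the preimage of 48. The inverse of x ↦ x^9 on (ℤ_{59})^× is x ↦ x^13, because 9·13 = 117 = 2·58 + 1 ≡ 1 (mod 58) and x^{58} = 1 for x ≠ 0 (Fermat). So φ⁻¹(48) = 48^13 mod 59.
Repeated squaring mod 59: 48^1 ≡ 48, 48^2 ≡ 48² = 2304 ≡ 3, 48^4 ≡ 3² = 9, 48^8 ≡ 9² = 81 ≡ 22. Since 13 = 8 + 4 + 1, 48^13 ≡ 22·9·48: 22·9 = 198 ≡ 21, then 21·48 = 1008 ≡ 5. So 48^13 ≡ 5 (mod 59).
Hence φ⁻¹(48) = 5.

5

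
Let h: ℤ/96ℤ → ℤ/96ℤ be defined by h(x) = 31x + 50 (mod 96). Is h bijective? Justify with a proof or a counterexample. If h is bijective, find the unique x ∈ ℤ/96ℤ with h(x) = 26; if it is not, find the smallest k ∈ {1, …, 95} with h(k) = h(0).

If h(x_1) = h(x_2), then 31x_1 ≡ 31x_2 (mod 96). Because gcd(31, 96) = 1, we may cancel 31 to get x_1 ≡ x_2 (mod 96).
We now compute 31⁻¹ mod 96 explicitly. Euclid's algorithm: 96 = 3·31 + 3, 31 = 10·3 + 1; back-substituting gives 1 = 31·31 − 10·96, so 31⁻¹ ≡ 31 (mod 96).
Then y ↦ 31(y − 50) is a two-sided inverse to h, so every y ∈ ℤ/96ℤ has a preimage.
Thus h is bijective.
Since h is bijective, we compute h⁻¹(26): solve 31x + 50 ≡ 26 (mod 96), i.e. 31x ≡ 72 (mod 96).
Multiplying by 31⁻¹ = 31 gives x ≡ 31·72 = 2232 = 23·96 + 24 ≡ 24 (mod 96).
Check: h(24) = 31·24 + 50 = 794 = 8·96 + 26 ≡ 26 (mod 96).

24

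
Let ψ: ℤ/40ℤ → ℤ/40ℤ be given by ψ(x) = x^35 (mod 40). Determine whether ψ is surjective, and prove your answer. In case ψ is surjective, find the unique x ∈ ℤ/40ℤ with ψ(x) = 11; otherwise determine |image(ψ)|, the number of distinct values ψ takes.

25

ψ(0) = 0^35 = 0.
ψ(10): Repeated squaring mod 40: 10^1 ≡ 10, 10^2 ≡ 10² = 100 ≡ 20, 10^4 ≡ 20² = 400 ≡ 0, 10^8 ≡ 0² = 0, 10^16 ≡ 0² = 0, 10^32 ≡ 0² = 0. Since 35 = 32 + 2 + 1, 10^35 ≡ 0·20·10: 0·20 = 0, then 0·10 = 0. So 10^35 ≡ 0 (mod 40).
So ψ(0) = ψ(10) = 0 while 0 ≠ 10, hence ψ is not injective.
A non-injective map from the 40-element set ℤ/40ℤ to itself takes at most 39 distinct values, so it cannot be surjective. Therefore ψ is not surjective.
Since ψ is not surjective, we determine |image(ψ)|. Computing x^35 mod 40 for each x (by repeated squaring, reducing mod 40 at every step), the values ψ(0), ψ(1), …, ψ(39) are: 0, 1, 8, 27, 24, 5, 16, 23, 32, 9, 0, 11, 8, 37, 24, 15, 16, 33, 32, 19, 0, 21, 8, 7, 24, 25, 16, 3, 32, 29, 0, 31, 8, 17, 24, 35, 16, 13, 32, 39.
The distinct values are {0, 1, 3, 5, 7, 8, 9, 11, 13, 15, 16, 17, 19, 21, 23, 24, 25, 27, 29, 31, 32, 33, 35, 37, 39}; there are 25 of them.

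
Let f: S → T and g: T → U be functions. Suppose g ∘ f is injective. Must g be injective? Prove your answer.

No. Take S = {1, 2}, T = {1, 2, 3, 4, 5}, U = {1, 2, 3, 4, 5}, f(a) = a for each a ∈ S, and g(b) = 4 if b ∈ {4, 5} else g(b) = b.
Then g ∘ f = f is injective (S ⊂ T and f is the inclusion), but g(4) = g(5) = 4 with 4 ≠ 5, so g is not injective.

not injective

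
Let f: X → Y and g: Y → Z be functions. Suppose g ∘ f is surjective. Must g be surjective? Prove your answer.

surjective

Let c ∈ Z. Since g ∘ f is surjective, some a ∈ X has g(f(a)) = c. Then b = f(a) ∈ Y satisfies g(b) = c. So g is surjective.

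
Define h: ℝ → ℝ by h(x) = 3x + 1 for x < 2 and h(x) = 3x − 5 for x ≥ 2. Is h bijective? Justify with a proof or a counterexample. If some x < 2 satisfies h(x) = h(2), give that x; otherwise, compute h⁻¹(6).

Both pieces are strictly increasing (slopes 3 and 3), so each is injective on its own interval.
The left piece maps (−∞, 2) onto (−∞, 7); the right piece maps [2, ∞) onto [1, ∞).
These images overlap. In particular h(2) = 1 (right piece), and solving 3x + 1 = 1 on the left piece gives x = 0 < 2.
So h(0) = h(2) with 0 ≠ 2, and h is not injective, hence not bijective. This x = 0 is the requested value below 2.

0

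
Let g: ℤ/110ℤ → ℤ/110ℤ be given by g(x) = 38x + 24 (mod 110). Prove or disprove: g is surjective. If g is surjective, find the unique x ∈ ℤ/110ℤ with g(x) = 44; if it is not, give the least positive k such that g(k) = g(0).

55

Recall that g is surjective if every y in the codomain equals g(x) for some x in the domain.
Since gcd(38, 110) = 2, we have 38x ≡ 0 (mod 2) for all x, so g(x) ≡ 0 (mod 2).
But 1 ≢ 0 (mod 2), so 1 ∈ ℤ/110ℤ has no preimage. Therefore g is not surjective.
Since g is not surjective, we find the least positive k with g(k) = g(0): this means 38k ≡ 0 (mod 110), i.e. 110 ∣ 38k. Since gcd(38, 110) = 2, dividing through by 2 this holds exactly when 55 ∣ 19k, and as gcd(19, 55) = 1, exactly when 55 ∣ k.
The smallest positive such k is 55.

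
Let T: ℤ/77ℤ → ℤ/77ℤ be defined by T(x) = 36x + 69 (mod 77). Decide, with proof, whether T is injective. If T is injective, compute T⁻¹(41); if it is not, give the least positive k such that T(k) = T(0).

Suppose T(x_1) = T(x_2) in ℤ/77ℤ. Then 36x_1 + 69 ≡ 36x_2 + 69 (mod 77), thus 36(x_1 − x_2) ≡ 0 (mod 77).
Since gcd(36, 77) = 1, 36 is invertible modulo 77, therefore x_1 − x_2 ≡ 0 (mod 77), i.e. x_1 = x_2.
Thus T is injective.
We now compute 36⁻¹ mod 77 explicitly. Euclid's algorithm: 77 = 2·36 + 5, 36 = 7·5 + 1; back-substituting gives 1 = 15·36 − 7·77, so 36⁻¹ ≡ 15 (mod 77).
Since T is injective, we find T⁻¹(41): we need 36x ≡ 41 − 69 ≡ 49 (mod 77). Using 36⁻¹ = 15: x ≡ 15·49 = 735 = 9·77 + 42, so x = 42.
Check: T(42) = 36·42 + 69 = 1581 = 20·77 + 41 ≡ 41 (mod 77).

42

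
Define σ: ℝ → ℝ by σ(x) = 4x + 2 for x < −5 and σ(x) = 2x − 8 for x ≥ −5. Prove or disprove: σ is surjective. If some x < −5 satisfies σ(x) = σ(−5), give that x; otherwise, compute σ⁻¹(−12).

-2

Both pieces are strictly increasing (slopes 4 and 2), so each is injective on its own interval.
The left piece maps (−∞, −5) onto (−∞, −18); the right piece maps [−5, ∞) onto [−18, ∞).
These images together cover ℝ, so σ is surjective.
Because the two images are disjoint, no x < −5 has σ(x) = σ(−5), so we compute σ⁻¹(−12): −12 lies in [−18, ∞), so solve 2x − 8 = −12: x = (−12 + 8)/2 = −2.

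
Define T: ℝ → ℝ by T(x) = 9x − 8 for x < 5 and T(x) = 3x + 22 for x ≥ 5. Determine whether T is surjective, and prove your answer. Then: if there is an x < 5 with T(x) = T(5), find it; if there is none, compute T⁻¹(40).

6

Both pieces are strictly increasing (slopes 9 and 3), so each is injective on its own interval.
The left piece maps (−∞, 5) onto (−∞, 37); the right piece maps [5, ∞) onto [37, ∞).
These images together cover ℝ, so T is surjective.
Because the two images are disjoint, no x < 5 has T(x) = T(5), so we compute T⁻¹(40): 40 lies in [37, ∞), so solve 3x + 22 = 40: x = (40 − 22)/3 = 6.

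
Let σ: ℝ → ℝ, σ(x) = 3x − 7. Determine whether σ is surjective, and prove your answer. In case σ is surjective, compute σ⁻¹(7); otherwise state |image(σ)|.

14/3

For any y ∈ ℝ, x = (y + 7)/3 satisfies σ(x) = y.
Hence σ is surjective.
Since σ is surjective, we compute σ⁻¹(7) = (7 + 7)/3 = 14/3.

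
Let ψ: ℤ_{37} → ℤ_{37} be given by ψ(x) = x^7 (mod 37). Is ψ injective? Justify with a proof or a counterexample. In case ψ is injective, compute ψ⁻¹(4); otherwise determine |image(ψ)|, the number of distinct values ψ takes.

Since 37 is prime, the nonzero elements of ℤ_{37} form a cyclic group of order 36.
As gcd(7, 36) = 1, raising to the 7th power is a bijection on this group: if a^7 ≡ b^7 then (ab^{−1})^7 = 1, and the only element of order dividing gcd(7, 36) = 1 is 1, so a = b.
With ψ(0) = 0 this makes ψ injective on all of ℤ_{37}, hence bijective (finite equal-size domain and codomain). In particular ψ is injective.
Since ψ is injective, we find the preimage of 4. The inverse of x ↦ x^7 on (ℤ_{37})^× is x ↦ x^31, because 7·31 = 217 = 6·36 + 1 ≡ 1 (mod 36) and x^{36} = 1 for x ≠ 0 (Fermat). So ψ⁻¹(4) = 4^31 mod 37.
Repeated squaring mod 37: 4^1 ≡ 4, 4^2 ≡ 4² = 16, 4^4 ≡ 16² = 256 ≡ 34, 4^8 ≡ 34² = 1156 ≡ 9, 4^16 ≡ 9² = 81 ≡ 7. Since 31 = 16 + 8 + 4 + 2 + 1, 4^31 ≡ 7·9·34·16·4: 7·9 = 63 ≡ 26, then 26·34 = 884 ≡ 33, then 33·16 = 528 ≡ 10, then 10·4 = 40 ≡ 3. So 4^31 ≡ 3 (mod 37).
Hence ψ⁻¹(4) = 3.

3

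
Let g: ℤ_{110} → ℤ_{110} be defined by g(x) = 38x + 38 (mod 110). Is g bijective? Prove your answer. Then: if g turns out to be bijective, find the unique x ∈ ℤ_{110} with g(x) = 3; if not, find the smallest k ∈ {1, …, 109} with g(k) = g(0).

Recall that injectivity means: for all x_1, x_2 in the domain, g(x_1) = g(x_2) implies x_1 = x_2.
We have gcd(38, 110) = 2 > 1. Taking x_1 = 0 and x_2 = 55: g(0) = 38 and g(55) = 38·55 + 38 = 2128 ≡ 38 (mod 110).
So g(0) = g(55) while 0 ≠ 55, therefore g is not injective, hence not bijective.
Since g is not bijective, we find the least positive k with g(k) = g(0): this means 38k ≡ 0 (mod 110), i.e. 110 ∣ 38k. Since gcd(38, 110) = 2, dividing through by 2 this holds exactly when 55 ∣ 19k, and as gcd(19, 55) = 1, exactly when 55 ∣ k.
The smallest positive such k is 55.

55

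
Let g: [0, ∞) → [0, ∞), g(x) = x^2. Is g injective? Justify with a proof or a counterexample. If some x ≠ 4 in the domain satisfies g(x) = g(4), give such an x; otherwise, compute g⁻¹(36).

6

On [0, ∞), x ↦ x^2 is strictly increasing, so g(x_1) = g(x_2) forces x_1 = x_2. Therefore g is injective.
Since x ↦ x^2 is strictly increasing on [0, ∞), it is injective there, so no x ≠ 4 in the domain has g(x) = g(4). We therefore compute g⁻¹(36) = 36^{1/2} = 6 (indeed 6^2 = 36).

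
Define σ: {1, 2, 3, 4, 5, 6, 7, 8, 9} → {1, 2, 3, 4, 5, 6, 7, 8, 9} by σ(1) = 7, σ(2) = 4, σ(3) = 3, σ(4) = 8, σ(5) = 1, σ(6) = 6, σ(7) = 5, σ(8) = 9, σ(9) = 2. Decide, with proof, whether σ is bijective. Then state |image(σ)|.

9

The values 7, 4, 3, 8, 1, 6, 5, 9, 2 are a permutation of {1, 2, 3, 4, 5, 6, 7, 8, 9}: each element appears exactly once.
So σ is injective and surjective, hence bijective.
The image of σ is {1, 2, 3, 4, 5, 6, 7, 8, 9}, which has 9 elements.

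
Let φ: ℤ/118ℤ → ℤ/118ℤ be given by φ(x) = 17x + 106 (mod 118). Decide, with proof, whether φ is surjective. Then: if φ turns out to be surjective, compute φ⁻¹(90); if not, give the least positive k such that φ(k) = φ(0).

Since gcd(17, 118) = 1, 17 is invertible modulo 118. Euclid's algorithm: 118 = 6·17 + 16, 17 = 1·16 + 1; back-substituting gives 1 = 7·17 − 1·118, so 17⁻¹ ≡ 7 (mod 118).
Then y ↦ 7(y − 106) is a two-sided inverse to φ, so every y ∈ ℤ/118ℤ has a preimage.
So φ is surjective.
Since φ is surjective, we compute φ⁻¹(90): solve 17x + 106 ≡ 90 (mod 118), i.e. 17x ≡ 102 (mod 118).
Multiplying by 17⁻¹ = 7 gives x ≡ 7·102 = 714 = 6·118 + 6 ≡ 6 (mod 118).
Check: φ(6) = 17·6 + 106 = 208 = 1·118 + 90 ≡ 90 (mod 118).

6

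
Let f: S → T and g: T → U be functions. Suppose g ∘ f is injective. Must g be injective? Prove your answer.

No. Take S = {0, 1, 2}, T = {0, 1, 2, 3, 4, 5}, U = {0, 1, 2, 3, 4, 5}, f(a) = a for each a ∈ S, and g(b) = 4 if b ∈ {4, 5} else g(b) = b.
Then g ∘ f = f is injective (S ⊂ T and f is the inclusion), but g(4) = g(5) = 4 with 4 ≠ 5, so g is not injective.

not injective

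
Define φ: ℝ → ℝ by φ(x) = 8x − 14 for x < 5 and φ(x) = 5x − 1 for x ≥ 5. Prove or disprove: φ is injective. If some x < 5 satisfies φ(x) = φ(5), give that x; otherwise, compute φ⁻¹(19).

19/4

Both pieces are strictly increasing (slopes 8 and 5), so each is injective on its own interval.
The left piece maps (−∞, 5) onto (−∞, 26); the right piece maps [5, ∞) onto [24, ∞).
These images overlap. In particular φ(5) = 24 (right piece), and solving 8x − 14 = 24 on the left piece gives x = 19/4 < 5.
So φ(19/4) = φ(5) with 19/4 ≠ 5, and φ is not injective. This x = 19/4 is the requested value below 5.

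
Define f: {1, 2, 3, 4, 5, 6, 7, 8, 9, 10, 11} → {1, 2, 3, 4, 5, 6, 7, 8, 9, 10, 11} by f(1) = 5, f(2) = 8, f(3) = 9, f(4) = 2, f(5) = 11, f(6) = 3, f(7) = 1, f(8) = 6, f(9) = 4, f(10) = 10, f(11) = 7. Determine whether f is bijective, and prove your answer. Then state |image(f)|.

The values 5, 8, 9, 2, 11, 3, 1, 6, 4, 10, 7 are a permutation of {1, 2, 3, 4, 5, 6, 7, 8, 9, 10, 11}: each element appears exactly once.
So f is injective and surjective, hence bijective.
The image of f is {1, 2, 3, 4, 5, 6, 7, 8, 9, 10, 11}, which has 11 elements.

11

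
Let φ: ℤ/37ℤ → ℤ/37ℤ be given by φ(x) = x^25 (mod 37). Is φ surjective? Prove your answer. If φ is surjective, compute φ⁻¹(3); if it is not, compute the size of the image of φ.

30

Since 37 is prime, the nonzero elements of ℤ/37ℤ form a cyclic group of order 36.
As gcd(25, 36) = 1, raising to the 25th power is a bijection on this group: if s^25 ≡ t^25 then (st^{−1})^25 = 1, and the only element of order dividing gcd(25, 36) = 1 is 1, so s = t.
With φ(0) = 0 this makes φ injective on all of ℤ/37ℤ, hence bijective (finite equal-size domain and codomain). In particular φ is surjective.
Since φ is surjective, we find the preimage of 3. The inverse of x ↦ x^25 on (ℤ/37ℤ)^× is x ↦ x^13, because 25·13 = 325 = 9·36 + 1 ≡ 1 (mod 36) and x^{36} = 1 for x ≠ 0 (Fermat). So φ⁻¹(3) = 3^13 mod 37.
Repeated squaring mod 37: 3^1 ≡ 3, 3^2 ≡ 3² = 9, 3^4 ≡ 9² = 81 ≡ 7, 3^8 ≡ 7² = 49 ≡ 12. Since 13 = 8 + 4 + 1, 3^13 ≡ 12·7·3: 12·7 = 84 ≡ 10, then 10·3 = 30. So 3^13 ≡ 30 (mod 37).
Hence φ⁻¹(3) = 30.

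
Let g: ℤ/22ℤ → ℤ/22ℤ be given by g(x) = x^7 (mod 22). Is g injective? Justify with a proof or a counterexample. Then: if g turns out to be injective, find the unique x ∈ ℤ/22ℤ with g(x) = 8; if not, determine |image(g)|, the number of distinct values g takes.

Computing x^7 mod 22 for each x (by repeated squaring, reducing mod 22 at every step), the values g(0), g(1), …, g(21) are: 0, 1, 18, 9, 16, 3, 8, 17, 2, 15, 10, 11, 12, 7, 20, 5, 14, 19, 6, 13, 4, 21.
Every element of ℤ/22ℤ appears exactly once in this list, so g is a bijection, and in particular injective.
Since g is injective, we read off the preimage of 8 from the same table: g(6) = 8, so g⁻¹(8) = 6.

6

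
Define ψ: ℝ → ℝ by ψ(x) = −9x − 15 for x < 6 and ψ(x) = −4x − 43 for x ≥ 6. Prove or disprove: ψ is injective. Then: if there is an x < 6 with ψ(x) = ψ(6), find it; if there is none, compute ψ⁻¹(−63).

Both pieces are strictly decreasing (slopes −9 and −4), so each is injective on its own interval.
The left piece maps (−∞, 6) onto (−69, ∞); the right piece maps [6, ∞) onto (−∞, −67].
These images overlap. In particular ψ(6) = −67 (right piece), and solving −9x − 15 = −67 on the left piece gives x = 52/9 < 6.
So ψ(52/9) = ψ(6) with 52/9 ≠ 6, and ψ is not injective. This x = 52/9 is the requested value below 6.

52/9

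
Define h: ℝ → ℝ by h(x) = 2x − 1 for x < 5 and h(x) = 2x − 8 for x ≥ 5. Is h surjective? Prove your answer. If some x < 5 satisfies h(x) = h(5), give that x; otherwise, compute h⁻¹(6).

3/2

Both pieces are strictly increasing (slopes 2 and 2), so each is injective on its own interval.
The left piece maps (−∞, 5) onto (−∞, 9); the right piece maps [5, ∞) onto [2, ∞).
The union (−∞, 9) ∪ [2, ∞) covers ℝ, so h is surjective.
For the follow-up: the images overlap, so an x < 5 with h(x) = h(5) exists. h(5) = 2; solving 2x − 1 = 2 for x < 5 gives x = (2 + 1)/2 = 3/2.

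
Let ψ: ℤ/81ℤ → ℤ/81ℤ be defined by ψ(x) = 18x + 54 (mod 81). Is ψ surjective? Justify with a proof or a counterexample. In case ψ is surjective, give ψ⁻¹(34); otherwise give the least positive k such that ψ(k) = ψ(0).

9

Since gcd(18, 81) = 9, we have 18x ≡ 0 (mod 9) for all x, so ψ(x) ≡ 0 (mod 9).
But 1 ≢ 0 (mod 9), so 1 ∈ ℤ/81ℤ has no preimage. Therefore ψ is not surjective.
Since ψ is not surjective, we find the least positive k with ψ(k) = ψ(0): this means 18k ≡ 0 (mod 81), i.e. 81 ∣ 18k. Since gcd(18, 81) = 9, dividing through by 9 this holds exactly when 9 ∣ 2k, and as gcd(2, 9) = 1, exactly when 9 ∣ k.
The smallest positive such k is 9.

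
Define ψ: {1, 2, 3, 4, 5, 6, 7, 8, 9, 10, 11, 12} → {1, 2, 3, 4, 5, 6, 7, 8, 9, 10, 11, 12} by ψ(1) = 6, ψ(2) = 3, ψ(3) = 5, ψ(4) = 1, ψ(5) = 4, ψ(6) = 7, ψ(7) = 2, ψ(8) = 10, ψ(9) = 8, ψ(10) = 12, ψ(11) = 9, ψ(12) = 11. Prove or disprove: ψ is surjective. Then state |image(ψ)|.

12

Every element of the codomain has a preimage: 1 = ψ(4), 2 = ψ(7), 3 = ψ(2), 4 = ψ(5), 5 = ψ(3), 6 = ψ(1), 7 = ψ(6), 8 = ψ(9), 9 = ψ(11), 10 = ψ(8), 11 = ψ(12), 12 = ψ(10).
Therefore ψ is surjective.
The image of ψ is {1, 2, 3, 4, 5, 6, 7, 8, 9, 10, 11, 12}, which has 12 elements.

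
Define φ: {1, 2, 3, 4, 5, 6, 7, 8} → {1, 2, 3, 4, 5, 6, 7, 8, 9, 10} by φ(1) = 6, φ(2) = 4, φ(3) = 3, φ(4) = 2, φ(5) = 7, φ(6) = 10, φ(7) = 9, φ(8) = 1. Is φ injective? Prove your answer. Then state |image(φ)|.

The values φ(1), …, φ(8) are 6, 4, 3, 2, 7, 10, 9, 1 — all distinct.
So φ(u) = φ(v) only when u = v, and φ is injective.
The image of φ is {1, 2, 3, 4, 6, 7, 9, 10}, which has 8 elements.

8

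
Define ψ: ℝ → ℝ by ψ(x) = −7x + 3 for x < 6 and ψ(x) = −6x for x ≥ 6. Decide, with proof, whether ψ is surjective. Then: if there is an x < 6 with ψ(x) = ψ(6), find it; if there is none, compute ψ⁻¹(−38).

Both pieces are strictly decreasing (slopes −7 and −6), so each is injective on its own interval.
The left piece maps (−∞, 6) onto (−39, ∞); the right piece maps [6, ∞) onto (−∞, −36].
The union (−39, ∞) ∪ (−∞, −36] covers ℝ, so ψ is surjective.
For the follow-up: the images overlap, so an x < 6 with ψ(x) = ψ(6) exists. ψ(6) = −36; solving −7x + 3 = −36 for x < 6 gives x = (−36 − 3)/(−7) = 39/7.

39/7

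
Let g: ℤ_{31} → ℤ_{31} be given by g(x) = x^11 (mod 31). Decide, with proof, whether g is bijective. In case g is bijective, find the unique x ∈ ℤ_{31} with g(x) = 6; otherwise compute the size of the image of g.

Since 31 is prime, the nonzero elements of ℤ_{31} form a cyclic group of order 30.
As gcd(11, 30) = 1, raising to the 11th power is a bijection on this group: if u^11 ≡ v^11 then (uv^{−1})^11 = 1, and the only element of order dividing gcd(11, 30) = 1 is 1, so u = v.
With g(0) = 0 this makes g injective on all of ℤ_{31}, hence bijective (finite equal-size domain and codomain). In particular g is bijective.
Since g is bijective, we find the preimage of 6. The inverse of x ↦ x^11 on (ℤ_{31})^× is x ↦ x^11, because 11·11 = 121 = 4·30 + 1 ≡ 1 (mod 30) and x^{30} = 1 for x ≠ 0 (Fermat). So g⁻¹(6) = 6^11 mod 31.
Repeated squaring mod 31: 6^1 ≡ 6, 6^2 ≡ 6² = 36 ≡ 5, 6^4 ≡ 5² = 25, 6^8 ≡ 25² = 625 ≡ 5. Since 11 = 8 + 2 + 1, 6^11 ≡ 5·5·6: 5·5 = 25, then 25·6 = 150 ≡ 26. So 6^11 ≡ 26 (mod 31).
Hence g⁻¹(6) = 26.

26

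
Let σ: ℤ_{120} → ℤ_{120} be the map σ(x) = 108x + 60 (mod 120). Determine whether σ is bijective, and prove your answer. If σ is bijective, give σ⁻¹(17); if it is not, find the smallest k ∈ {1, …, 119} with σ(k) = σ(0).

We have gcd(108, 120) = 12 > 1. Taking a = 0 and b = 10: σ(0) = 60 and σ(10) = 108·10 + 60 = 1140 ≡ 60 (mod 120).
So σ(0) = σ(10) while 0 ≠ 10, so σ is not injective, hence not bijective.
Since σ is not bijective, we find the least positive k with σ(k) = σ(0): this means 108k ≡ 0 (mod 120), i.e. 120 ∣ 108k. Since gcd(108, 120) = 12, dividing through by 12 this holds exactly when 10 ∣ 9k, and as gcd(9, 10) = 1, exactly when 10 ∣ k.
The smallest positive such k is 10.

10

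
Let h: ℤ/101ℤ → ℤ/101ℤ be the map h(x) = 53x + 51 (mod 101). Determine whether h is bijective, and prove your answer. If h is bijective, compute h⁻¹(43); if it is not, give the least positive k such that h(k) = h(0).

Suppose h(s) = h(t) in ℤ/101ℤ. Then 53s + 51 ≡ 53t + 51 (mod 101), hence 53(s − t) ≡ 0 (mod 101).
Since gcd(53, 101) = 1, 53 is invertible modulo 101, thus s − t ≡ 0 (mod 101), i.e. s = t.
We now compute 53⁻¹ mod 101 explicitly. Euclid's algorithm: 101 = 1·53 + 48, 53 = 1·48 + 5, 48 = 9·5 + 3, 5 = 1·3 + 2, 3 = 1·2 + 1; back-substituting gives 1 = 61·53 − 32·101, so 53⁻¹ ≡ 61 (mod 101).
Then y ↦ 61(y − 51) is a two-sided inverse to h, so every y ∈ ℤ/101ℤ has a preimage.
Thus h is bijective.
Since h is bijective, we find h⁻¹(43): we need 53x ≡ 43 − 51 ≡ 93 (mod 101). Using 53⁻¹ = 61: x ≡ 61·93 = 5673 = 56·101 + 17, so x = 17.
Check: h(17) = 53·17 + 51 = 952 = 9·101 + 43 ≡ 43 (mod 101).

17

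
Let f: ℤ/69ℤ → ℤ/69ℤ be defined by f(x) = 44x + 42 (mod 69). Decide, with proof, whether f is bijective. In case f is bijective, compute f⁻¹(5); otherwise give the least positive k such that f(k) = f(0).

7

Suppose f(s) = f(t) in ℤ/69ℤ. Then 44s + 42 ≡ 44t + 42 (mod 69), thus 44(s − t) ≡ 0 (mod 69).
Since gcd(44, 69) = 1, 44 is invertible modulo 69, therefore s − t ≡ 0 (mod 69), i.e. s = t.
We now compute 44⁻¹ mod 69 explicitly. Euclid's algorithm: 69 = 1·44 + 25, 44 = 1·25 + 19, 25 = 1·19 + 6, 19 = 3·6 + 1; back-substituting gives 1 = 11·44 − 7·69, so 44⁻¹ ≡ 11 (mod 69).
For any y ∈ ℤ/69ℤ, x = 11(y − 42) mod 69 satisfies f(x) = 44·11(y − 42) + 42 ≡ y (since 44·11 ≡ 1 mod 69). So every y has a preimage.
So f is bijective.
Since f is bijective, we compute f⁻¹(5): solve 44x + 42 ≡ 5 (mod 69), i.e. 44x ≡ 32 (mod 69).
Multiplying by 44⁻¹ = 11 gives x ≡ 11·32 = 352 = 5·69 + 7 ≡ 7 (mod 69).
Check: f(7) = 44·7 + 42 = 350 = 5·69 + 5 ≡ 5 (mod 69).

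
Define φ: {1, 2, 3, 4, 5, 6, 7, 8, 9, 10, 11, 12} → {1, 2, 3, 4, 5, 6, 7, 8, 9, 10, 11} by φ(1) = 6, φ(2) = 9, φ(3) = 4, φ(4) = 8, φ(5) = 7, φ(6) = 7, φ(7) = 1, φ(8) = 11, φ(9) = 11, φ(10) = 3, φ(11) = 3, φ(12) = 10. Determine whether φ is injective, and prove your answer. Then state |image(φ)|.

9

φ(5) = 7 = φ(6) with 5 ≠ 6, so φ is not injective.
The image of φ is {1, 3, 4, 6, 7, 8, 9, 10, 11}, which has 9 elements.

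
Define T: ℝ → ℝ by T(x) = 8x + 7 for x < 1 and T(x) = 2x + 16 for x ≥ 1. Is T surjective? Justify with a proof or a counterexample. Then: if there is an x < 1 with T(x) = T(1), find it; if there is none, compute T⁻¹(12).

Both pieces are strictly increasing (slopes 8 and 2), so each is injective on its own interval.
The left piece maps (−∞, 1) onto (−∞, 15); the right piece maps [1, ∞) onto [18, ∞).
The union (−∞, 15) ∪ [18, ∞) omits the interval between 15 and 18; in particular 15 has no preimage. So T is not surjective.
Because the two images are disjoint, no x < 1 has T(x) = T(1), so we compute T⁻¹(12): 12 lies in (−∞, 15), so solve 8x + 7 = 12: x = (12 − 7)/8 = 5/8.

5/8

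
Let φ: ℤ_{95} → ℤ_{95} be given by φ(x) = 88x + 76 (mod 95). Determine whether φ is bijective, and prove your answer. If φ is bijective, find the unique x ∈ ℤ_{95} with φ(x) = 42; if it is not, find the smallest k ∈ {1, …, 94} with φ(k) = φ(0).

32

Recall that injectivity means: for all x_1, x_2 in the domain, φ(x_1) = φ(x_2) implies x_1 = x_2.
If φ(x_1) = φ(x_2), then 88x_1 ≡ 88x_2 (mod 95). Because gcd(88, 95) = 1, we may cancel 88 to get x_1 ≡ x_2 (mod 95).
We now compute 88⁻¹ mod 95 explicitly. Euclid's algorithm: 95 = 1·88 + 7, 88 = 12·7 + 4, 7 = 1·4 + 3, 4 = 1·3 + 1; back-substituting gives 1 = 27·88 − 25·95, so 88⁻¹ ≡ 27 (mod 95).
Then y ↦ 27(y − 76) is a two-sided inverse to φ, so every y ∈ ℤ_{95} has a preimage.
So φ is bijective.
Since φ is bijective, we compute φ⁻¹(42): solve 88x + 76 ≡ 42 (mod 95), i.e. 88x ≡ 61 (mod 95).
Multiplying by 88⁻¹ = 27 gives x ≡ 27·61 = 1647 = 17·95 + 32 ≡ 32 (mod 95).
Check: φ(32) = 88·32 + 76 = 2892 = 30·95 + 42 ≡ 42 (mod 95).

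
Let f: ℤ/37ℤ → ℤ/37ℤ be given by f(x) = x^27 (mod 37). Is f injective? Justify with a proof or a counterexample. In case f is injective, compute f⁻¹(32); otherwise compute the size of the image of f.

f(3): Repeated squaring mod 37: 3^1 ≡ 3, 3^2 ≡ 3² = 9, 3^4 ≡ 9² = 81 ≡ 7, 3^8 ≡ 7² = 49 ≡ 12, 3^16 ≡ 12² = 144 ≡ 33. Since 27 = 16 + 8 + 2 + 1, 3^27 ≡ 33·12·9·3: 33·12 = 396 ≡ 26, then 26·9 = 234 ≡ 12, then 12·3 = 36. So 3^27 ≡ 36 (mod 37).
f(4): Repeated squaring mod 37: 4^1 ≡ 4, 4^2 ≡ 4² = 16, 4^4 ≡ 16² = 256 ≡ 34, 4^8 ≡ 34² = 1156 ≡ 9, 4^16 ≡ 9² = 81 ≡ 7. Since 27 = 16 + 8 + 2 + 1, 4^27 ≡ 7·9·16·4: 7·9 = 63 ≡ 26, then 26·16 = 416 ≡ 9, then 9·4 = 36. So 4^27 ≡ 36 (mod 37).
So f(3) = f(4) = 36 while 3 ≠ 4, thus f is not injective.
Since f is not injective, we determine |image(f)|. Computing x^27 mod 37 for each x (by repeated squaring, reducing mod 37 at every step), the values f(0), f(1), …, f(36) are: 0, 1, 6, 36, 36, 31, 31, 1, 31, 1, 1, 36, 1, 31, 6, 6, 1, 31, 6, 31, 6, 36, 31, 31, 6, 36, 1, 36, 36, 6, 36, 6, 6, 1, 1, 31, 36.
The distinct values are {0, 1, 6, 31, 36}; there are 5 of them.

5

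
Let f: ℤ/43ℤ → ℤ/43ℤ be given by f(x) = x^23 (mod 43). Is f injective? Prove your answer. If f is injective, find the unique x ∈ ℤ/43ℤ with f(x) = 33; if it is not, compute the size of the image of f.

Since 43 is prime, the nonzero elements of ℤ/43ℤ form a cyclic group of order 42.
As gcd(23, 42) = 1, raising to the 23rd power is a bijection on this group: if s^23 ≡ t^23 then (st^{−1})^23 = 1, and the only element of order dividing gcd(23, 42) = 1 is 1, so s = t.
With f(0) = 0 this makes f injective on all of ℤ/43ℤ, hence bijective (finite equal-size domain and codomain). In particular f is injective.
Since f is injective, we find the preimage of 33. The inverse of x ↦ x^23 on (ℤ/43ℤ)^× is x ↦ x^11, because 23·11 = 253 = 6·42 + 1 ≡ 1 (mod 42) and x^{42} = 1 for x ≠ 0 (Fermat). So f⁻¹(33) = 33^11 mod 43.
Repeated squaring mod 43: 33^1 ≡ 33, 33^2 ≡ 33² = 1089 ≡ 14, 33^4 ≡ 14² = 196 ≡ 24, 33^8 ≡ 24² = 576 ≡ 17. Since 11 = 8 + 2 + 1, 33^11 ≡ 17·14·33: 17·14 = 238 ≡ 23, then 23·33 = 759 ≡ 28. So 33^11 ≡ 28 (mod 43).
Hence f⁻¹(33) = 28.

28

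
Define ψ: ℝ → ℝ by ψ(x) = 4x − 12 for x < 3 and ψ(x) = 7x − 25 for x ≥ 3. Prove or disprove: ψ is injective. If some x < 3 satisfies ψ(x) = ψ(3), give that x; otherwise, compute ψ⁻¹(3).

2

Both pieces are strictly increasing (slopes 4 and 7), so each is injective on its own interval.
The left piece maps (−∞, 3) onto (−∞, 0); the right piece maps [3, ∞) onto [−4, ∞).
These images overlap. In particular ψ(3) = −4 (right piece), and solving 4x − 12 = −4 on the left piece gives x = 2 < 3.
So ψ(2) = ψ(3) with 2 ≠ 3, and ψ is not injective. This x = 2 is the requested value below 3.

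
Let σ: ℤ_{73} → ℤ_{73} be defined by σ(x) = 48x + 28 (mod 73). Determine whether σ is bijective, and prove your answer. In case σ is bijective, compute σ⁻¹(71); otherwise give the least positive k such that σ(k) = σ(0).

Suppose σ(x_1) = σ(x_2) in ℤ_{73}. Then 48x_1 + 28 ≡ 48x_2 + 28 (mod 73), therefore 48(x_1 − x_2) ≡ 0 (mod 73).
Since gcd(48, 73) = 1, 48 is invertible modulo 73, therefore x_1 − x_2 ≡ 0 (mod 73), i.e. x_1 = x_2.
We now compute 48⁻¹ mod 73 explicitly. Euclid's algorithm: 73 = 1·48 + 25, 48 = 1·25 + 23, 25 = 1·23 + 2, 23 = 11·2 + 1; back-substituting gives 1 = 35·48 − 23·73, so 48⁻¹ ≡ 35 (mod 73).
Then y ↦ 35(y − 28) is a two-sided inverse to σ, so every y ∈ ℤ_{73} has a preimage.
Therefore σ is bijective.
Since σ is bijective, we compute σ⁻¹(71): solve 48x + 28 ≡ 71 (mod 73), i.e. 48x ≡ 43 (mod 73).
Multiplying by 48⁻¹ = 35 gives x ≡ 35·43 = 1505 = 20·73 + 45 ≡ 45 (mod 73).
Check: σ(45) = 48·45 + 28 = 2188 = 29·73 + 71 ≡ 71 (mod 73).

45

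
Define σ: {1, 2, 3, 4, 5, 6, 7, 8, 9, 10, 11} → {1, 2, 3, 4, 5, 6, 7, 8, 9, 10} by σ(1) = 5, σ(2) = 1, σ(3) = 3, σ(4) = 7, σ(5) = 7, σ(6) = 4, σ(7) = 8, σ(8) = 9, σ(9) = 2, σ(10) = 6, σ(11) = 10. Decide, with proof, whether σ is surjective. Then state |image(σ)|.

10

Every element of the codomain has a preimage: 1 = σ(2), 2 = σ(9), 3 = σ(3), 4 = σ(6), 5 = σ(1), 6 = σ(10), 7 = σ(4), 8 = σ(7), 9 = σ(8), 10 = σ(11).
So σ is surjective.
The image of σ is {1, 2, 3, 4, 5, 6, 7, 8, 9, 10}, which has 10 elements.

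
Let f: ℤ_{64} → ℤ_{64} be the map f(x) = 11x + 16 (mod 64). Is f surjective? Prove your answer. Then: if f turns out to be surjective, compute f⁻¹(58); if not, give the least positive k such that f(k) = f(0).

Since gcd(11, 64) = 1, 11 is invertible modulo 64. Euclid's algorithm: 64 = 5·11 + 9, 11 = 1·9 + 2, 9 = 4·2 + 1; back-substituting gives 1 = 35·11 − 6·64, so 11⁻¹ ≡ 35 (mod 64).
For any y ∈ ℤ_{64}, x = 35(y − 16) mod 64 satisfies f(x) = 11·35(y − 16) + 16 ≡ y (since 11·35 ≡ 1 mod 64). So every y has a preimage.
Hence f is surjective.
Since f is surjective, we compute f⁻¹(58): solve 11x + 16 ≡ 58 (mod 64), i.e. 11x ≡ 42 (mod 64).
Multiplying by 11⁻¹ = 35 gives x ≡ 35·42 = 1470 = 22·64 + 62 ≡ 62 (mod 64).
Check: f(62) = 11·62 + 16 = 698 = 10·64 + 58 ≡ 58 (mod 64).

62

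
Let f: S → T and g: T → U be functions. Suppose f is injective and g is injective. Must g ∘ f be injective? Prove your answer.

injective

Suppose (g ∘ f)(a) = (g ∘ f)(b), i.e. g(f(a)) = g(f(b)).
Since g is injective, f(a) = f(b). Since f is injective, a = b. Thus g ∘ f is injective.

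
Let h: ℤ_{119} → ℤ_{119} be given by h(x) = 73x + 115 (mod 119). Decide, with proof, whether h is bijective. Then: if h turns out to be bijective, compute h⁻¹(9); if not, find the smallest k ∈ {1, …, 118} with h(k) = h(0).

23

If h(a) = h(b), then 73a ≡ 73b (mod 119). Because gcd(73, 119) = 1, we may cancel 73 to get a ≡ b (mod 119).
We now compute 73⁻¹ mod 119 explicitly. Euclid's algorithm: 119 = 1·73 + 46, 73 = 1·46 + 27, 46 = 1·27 + 19, 27 = 1·19 + 8, 19 = 2·8 + 3, 8 = 2·3 + 2, 3 = 1·2 + 1; back-substituting gives 1 = 75·73 − 46·119, so 73⁻¹ ≡ 75 (mod 119).
For any y ∈ ℤ_{119}, x = 75(y − 115) mod 119 satisfies h(x) = 73·75(y − 115) + 115 ≡ y (since 73·75 ≡ 1 mod 119). So every y has a preimage.
Thus h is bijective.
Since h is bijective, we find h⁻¹(9): we need 73x ≡ 9 − 115 ≡ 13 (mod 119). Using 73⁻¹ = 75: x ≡ 75·13 = 975 = 8·119 + 23, so x = 23.
Check: h(23) = 73·23 + 115 = 1794 = 15·119 + 9 ≡ 9 (mod 119).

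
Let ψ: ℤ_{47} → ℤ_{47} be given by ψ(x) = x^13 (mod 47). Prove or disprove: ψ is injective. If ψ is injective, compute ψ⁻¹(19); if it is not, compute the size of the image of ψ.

11

Since 47 is prime, the nonzero elements of ℤ_{47} form a cyclic group of order 46.
As gcd(13, 46) = 1, raising to the 13th power is a bijection on this group: if a^13 ≡ b^13 then (ab^{−1})^13 = 1, and the only element of order dividing gcd(13, 46) = 1 is 1, so a = b.
With ψ(0) = 0 this makes ψ injective on all of ℤ_{47}, hence bijective (finite equal-size domain and codomain). In particular ψ is injective.
Since ψ is injective, we find the preimage of 19. The inverse of x ↦ x^13 on (ℤ_{47})^× is x ↦ x^39, because 13·39 = 507 = 11·46 + 1 ≡ 1 (mod 46) and x^{46} = 1 for x ≠ 0 (Fermat). So ψ⁻¹(19) = 19^39 mod 47.
Repeated squaring mod 47: 19^1 ≡ 19, 19^2 ≡ 19² = 361 ≡ 32, 19^4 ≡ 32² = 1024 ≡ 37, 19^8 ≡ 37² = 1369 ≡ 6, 19^16 ≡ 6² = 36, 19^32 ≡ 36² = 1296 ≡ 27. Since 39 = 32 + 4 + 2 + 1, 19^39 ≡ 27·37·32·19: 27·37 = 999 ≡ 12, then 12·32 = 384 ≡ 8, then 8·19 = 152 ≡ 11. So 19^39 ≡ 11 (mod 47).
Hence ψ⁻¹(19) = 11.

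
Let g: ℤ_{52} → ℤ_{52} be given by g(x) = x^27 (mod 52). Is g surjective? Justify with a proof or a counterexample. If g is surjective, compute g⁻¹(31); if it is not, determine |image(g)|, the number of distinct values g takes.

15

g(2): Repeated squaring mod 52: 2^1 ≡ 2, 2^2 ≡ 2² = 4, 2^4 ≡ 4² = 16, 2^8 ≡ 16² = 256 ≡ 48, 2^16 ≡ 48² = 2304 ≡ 16. Since 27 = 16 + 8 + 2 + 1, 2^27 ≡ 16·48·4·2: 16·48 = 768 ≡ 40, then 40·4 = 160 ≡ 4, then 4·2 = 8. So 2^27 ≡ 8 (mod 52).
g(6): Repeated squaring mod 52: 6^1 ≡ 6, 6^2 ≡ 6² = 36, 6^4 ≡ 36² = 1296 ≡ 48, 6^8 ≡ 48² = 2304 ≡ 16, 6^16 ≡ 16² = 256 ≡ 48. Since 27 = 16 + 8 + 2 + 1, 6^27 ≡ 48·16·36·6: 48·16 = 768 ≡ 40, then 40·36 = 1440 ≡ 36, then 36·6 = 216 ≡ 8. So 6^27 ≡ 8 (mod 52).
So g(2) = g(6) = 8 while 2 ≠ 6, hence g is not injective.
A non-injective map from the 52-element set ℤ_{52} to itself takes at most 51 distinct values, so it cannot be surjective. Thus g is not surjective.
Since g is not surjective, we determine |image(g)|. Computing x^27 mod 52 for each x (by repeated squaring, reducing mod 52 at every step), the values g(0), g(1), …, g(51) are: 0, 1, 8, 27, 12, 21, 8, 31, 44, 1, 12, 31, 12, 13, 40, 47, 40, 25, 8, 47, 44, 5, 40, 51, 44, 25, 0, 27, 8, 1, 12, 47, 8, 5, 44, 27, 12, 5, 12, 39, 40, 21, 40, 51, 8, 21, 44, 31, 40, 25, 44, 51.
The distinct values are {0, 1, 5, 8, 12, 13, 21, 25, 27, 31, 39, 40, 44, 47, 51}; there are 15 of them.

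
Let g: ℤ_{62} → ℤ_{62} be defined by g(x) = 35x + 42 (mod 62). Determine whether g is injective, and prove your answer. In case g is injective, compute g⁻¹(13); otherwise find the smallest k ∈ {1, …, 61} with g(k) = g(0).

47

Suppose g(u) = g(v) in ℤ_{62}. Then 35u + 42 ≡ 35v + 42 (mod 62), therefore 35(u − v) ≡ 0 (mod 62).
Since gcd(35, 62) = 1, 35 is invertible modulo 62, thus u − v ≡ 0 (mod 62), i.e. u = v.
Thus g is injective.
We now compute 35⁻¹ mod 62 explicitly. Euclid's algorithm: 62 = 1·35 + 27, 35 = 1·27 + 8, 27 = 3·8 + 3, 8 = 2·3 + 2, 3 = 1·2 + 1; back-substituting gives 1 = 39·35 − 22·62, so 35⁻¹ ≡ 39 (mod 62).
Since g is injective, we compute g⁻¹(13): solve 35x + 42 ≡ 13 (mod 62), i.e. 35x ≡ 33 (mod 62).
Multiplying by 35⁻¹ = 39 gives x ≡ 39·33 = 1287 = 20·62 + 47 ≡ 47 (mod 62).
Check: g(47) = 35·47 + 42 = 1687 = 27·62 + 13 ≡ 13 (mod 62).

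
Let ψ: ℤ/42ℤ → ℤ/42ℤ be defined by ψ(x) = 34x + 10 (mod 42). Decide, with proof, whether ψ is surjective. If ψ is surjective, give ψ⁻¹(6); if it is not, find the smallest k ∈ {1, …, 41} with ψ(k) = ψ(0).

21

Since gcd(34, 42) = 2, we have 34x ≡ 0 (mod 2) for all x, so ψ(x) ≡ 0 (mod 2).
But 1 ≢ 0 (mod 2), so 1 ∈ ℤ/42ℤ has no preimage. Hence ψ is not surjective.
Since ψ is not surjective, we find the least positive k with ψ(k) = ψ(0): this means 34k ≡ 0 (mod 42), i.e. 42 ∣ 34k. Since gcd(34, 42) = 2, dividing through by 2 this holds exactly when 21 ∣ 17k, and as gcd(17, 21) = 1, exactly when 21 ∣ k.
The smallest positive such k is 21.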